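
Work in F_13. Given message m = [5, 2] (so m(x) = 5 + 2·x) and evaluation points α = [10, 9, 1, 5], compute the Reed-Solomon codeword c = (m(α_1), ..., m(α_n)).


c = [12, 10, 7, 2]

Message polynomial: m(x) = 5 + 2·x (mod 13).
For each evaluation point α_i, compute m(α_i) mod 13:
  α_1 = 10: Horner steps 2 → 12, so m(10) = 12.
  α_2 = 9: Horner steps 2 → 10, so m(9) = 10.
  α_3 = 1: Horner steps 2 → 7, so m(1) = 7.
  α_4 = 5: Horner steps 2 → 2, so m(5) = 2.
Codeword c = [12, 10, 7, 2] ∈ F_13^4.


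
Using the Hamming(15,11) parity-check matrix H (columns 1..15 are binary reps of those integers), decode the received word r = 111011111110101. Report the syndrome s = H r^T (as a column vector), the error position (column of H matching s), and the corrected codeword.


s = (0, 1, 1, 0)^T, error position = 6, corrected codeword c = 111010111110101

Compute s = H r^T mod 2 one row at a time:
  s_1 = 1 + 1 + 1 + 1 + 0 + 1 + 0 + 1 = 6 ≡ 0 (mod 2).
  s_2 = 0 + 1 + 1 + 1 + 0 + 1 + 0 + 1 = 5 ≡ 1 (mod 2).
  s_3 = 1 + 1 + 1 + 1 + 1 + 1 + 0 + 1 = 7 ≡ 1 (mod 2).
  s_4 = 1 + 1 + 1 + 1 + 1 + 1 + 1 + 1 = 8 ≡ 0 (mod 2).
s = (0, 1, 1, 0)^T — this equals column 6 of H (binary 0110), so error is at position 6.
Correct: flip bit 6 of r = 111011111110101 to get c = 111010111110101.


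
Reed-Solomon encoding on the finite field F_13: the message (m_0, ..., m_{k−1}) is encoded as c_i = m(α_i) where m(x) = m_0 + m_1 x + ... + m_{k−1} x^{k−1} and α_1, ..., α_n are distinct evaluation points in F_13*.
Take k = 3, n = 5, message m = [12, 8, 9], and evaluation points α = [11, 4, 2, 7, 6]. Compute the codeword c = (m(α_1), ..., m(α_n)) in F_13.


c = [6, 6, 12, 2, 7]

Message polynomial: m(x) = 12 + 8·x + 9·x^2 (mod 13).
For each evaluation point α_i, compute m(α_i) mod 13:
  α_1 = 11: Horner steps 9 → 3 → 6, so m(11) = 6.
  α_2 = 4: Horner steps 9 → 5 → 6, so m(4) = 6.
  α_3 = 2: Horner steps 9 → 0 → 12, so m(2) = 12.
  α_4 = 7: Horner steps 9 → 6 → 2, so m(7) = 2.
  α_5 = 6: Horner steps 9 → 10 → 7, so m(6) = 7.
Codeword c = [6, 6, 12, 2, 7] ∈ F_13^5.


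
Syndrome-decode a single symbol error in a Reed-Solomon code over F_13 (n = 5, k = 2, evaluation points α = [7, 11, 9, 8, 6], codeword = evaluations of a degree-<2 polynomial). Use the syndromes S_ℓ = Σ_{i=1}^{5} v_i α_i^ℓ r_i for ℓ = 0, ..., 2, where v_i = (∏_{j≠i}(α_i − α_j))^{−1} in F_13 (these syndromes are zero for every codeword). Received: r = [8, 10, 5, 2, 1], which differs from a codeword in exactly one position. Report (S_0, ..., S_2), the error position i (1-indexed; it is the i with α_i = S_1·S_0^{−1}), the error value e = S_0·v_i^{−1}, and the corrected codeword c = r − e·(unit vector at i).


S = (9, 3, 1), error at position 3, error magnitude e = 9, c = [8, 10, 9, 2, 1].

Step 1: column multipliers v_i = (∏_{j≠i}(α_i − α_j))^{−1} mod 13.
  i = 1 (α = 7): (7−11)(7−9)(7−8)(7−6) = (−4)·(−2)·(−1)·1 = −8 ≡ 5, so v_1 = 5^{−1} = 8 (mod 13).
  i = 2 (α = 11): (11−7)(11−9)(11−8)(11−6) = 4·2·3·5 = 120 ≡ 3, so v_2 = 3^{−1} = 9 (mod 13).
  i = 3 (α = 9): (9−7)(9−11)(9−8)(9−6) = 2·(−2)·1·3 = −12 ≡ 1, so v_3 = 1^{−1} = 1 (mod 13).
  i = 4 (α = 8): (8−7)(8−11)(8−9)(8−6) = 1·(−3)·(−1)·2 = 6 ≡ 6, so v_4 = 6^{−1} = 11 (mod 13).
  i = 5 (α = 6): (6−7)(6−11)(6−9)(6−8) = (−1)·(−5)·(−3)·(−2) = 30 ≡ 4, so v_5 = 4^{−1} = 10 (mod 13).
  v = [8, 9, 1, 11, 10].
Step 2: syndromes of r = [8, 10, 5, 2, 1] (all sums mod 13).
  S_0 = Σ v_i r_i = 8·8 + 9·10 + 1·5 + 11·2 + 10·1 = 191 ≡ 9.
  S_1 = Σ v_i α_i r_i = 8·7·8 + 9·11·10 + 1·9·5 + 11·8·2 + 10·6·1 = 1719 ≡ 3.
  α_i^2 mod 13 = [10, 4, 3, 12, 10].
  S_2 = Σ v_i α_i^2 r_i = 8·10·8 + 9·4·10 + 1·3·5 + 11·12·2 + 10·10·1 = 1379 ≡ 1.
  S = (9, 3, 1) ≠ 0, so r is not a codeword (an error is present).
Step 3: locate the error. For a single error e at position i, S_ℓ = v_i·e·α_i^ℓ, so α_err = S_1/S_0.
  S_0^{−1} = 9^{−1} = 3 (mod 13), so α_err = 3·3 = 9 ≡ 9 = α_3. Error position i = 3.
  Consistency check: S_2/S_1 = 1·9 = 9 ≡ 9 = α_err ✓ (single-error assumption holds).
Step 4: error magnitude e = S_0/v_3 = S_0·∏_{j≠3}(α_3 − α_j) = 9·1 = 9 ≡ 9 (mod 13).
Step 5: correct position 3: c_3 = r_3 − e = 5 − 9 ≡ 9 (mod 13). Hence c = [8, 10, 9, 2, 1].
  Check: interpolating c through the α_i gives m(x) = 11 + 7·x (degree < 2) with m(α_i) = c_i for every i, so c is indeed a codeword.


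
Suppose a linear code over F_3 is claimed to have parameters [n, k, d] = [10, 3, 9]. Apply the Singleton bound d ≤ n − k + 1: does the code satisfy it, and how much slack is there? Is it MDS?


Singleton RHS = n − k + 1 = 8, slack = -1, bound violated (no such code; not MDS).

Singleton bound: d ≤ n − k + 1.
Here n = 10, k = 3, so n − k + 1 = 8.
Given d = 9, check d ≤ 8: NO.
Slack = (n − k + 1) − d = -1.
The slack is negative: d = 9 exceeds n − k + 1 = 8 by 1, so the Singleton bound is violated and no linear [10, 3, 9]_3 code can exist. In particular it is not MDS (MDS requires d = n − k + 1 exactly).
Description: the claimed parameters are [10, 3, 9]_3; such a code would be impossible (violates the Singleton bound).


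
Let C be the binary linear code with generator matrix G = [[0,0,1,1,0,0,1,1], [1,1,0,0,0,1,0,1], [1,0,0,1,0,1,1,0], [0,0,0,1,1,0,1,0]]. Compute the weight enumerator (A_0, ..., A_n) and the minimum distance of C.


Weight distribution: A_0 = 1, A_2 = 1, A_3 = 4, A_4 = 5, A_5 = 2, A_6 = 1, A_7 = 2. Minimum distance d = 2.

Enumerate all 2^4 = 16 messages m ∈ F_2^4.
For each, compute codeword c = mG in F_2^8, then tally its weight.
  m = 0000 → c = 00000000, weight = 0.
  m = 1000 → c = 00110011, weight = 4.
  m = 0100 → c = 11000101, weight = 4.
  m = 1100 → c = 11110110, weight = 6.
  m = 0010 → c = 10010110, weight = 4.
  m = 1010 → c = 10100101, weight = 4.
  m = 0110 → c = 01010011, weight = 4.
  m = 1110 → c = 01100000, weight = 2.
  m = 0001 → c = 00011010, weight = 3.
  m = 1001 → c = 00101001, weight = 3.
  m = 0101 → c = 11011111, weight = 7.
  m = 1101 → c = 11101100, weight = 5.
  m = 0011 → c = 10001100, weight = 3.
  m = 1011 → c = 10111111, weight = 7.
  m = 0111 → c = 01001001, weight = 3.
  m = 1111 → c = 01111010, weight = 5.
Tally weights:
  weight 0: 1 codewords.
  weight 2: 1 codewords.
  weight 3: 4 codewords.
  weight 4: 5 codewords.
  weight 5: 2 codewords.
  weight 6: 1 codewords.
  weight 7: 2 codewords.
Minimum distance d = smallest w > 0 with A_w > 0 = 2.
Sanity: Σ A_w = 16 = 2^4 = 16 ✓.


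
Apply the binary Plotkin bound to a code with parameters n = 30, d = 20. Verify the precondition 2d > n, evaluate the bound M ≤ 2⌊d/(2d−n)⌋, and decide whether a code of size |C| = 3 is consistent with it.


Plotkin bound M ≤ 4; given |C| = 3 ≤ bound (satisfied).

Check applicability: 2d = 40, n = 30.
2d − n = 10 > 0, so Plotkin applies.
Compute d/(2d−n) = 20/10 ≈ 2.0000.
⌊d/(2d−n)⌋ = 2.
Plotkin bound: M ≤ 2·2 = 4.
Given |C| = 3, check: satisfied.
This |C| is below the Plotkin bound.


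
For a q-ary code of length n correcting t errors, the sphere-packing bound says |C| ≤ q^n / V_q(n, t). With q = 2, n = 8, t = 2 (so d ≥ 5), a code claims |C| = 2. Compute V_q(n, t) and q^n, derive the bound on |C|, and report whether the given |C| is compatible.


V_q(n, t) = 37, q^n = 256, Hamming bound = 6, |C| = 2 ≤ bound (satisfied).

Step 1: Compute V_q(n, t) = Σ_{j=0}^2 C(n, j) (q−1)^j.
  j = 0: C(8,0)·(1)^0 = 1·1 = 1.
  j = 1: C(8,1)·(1)^1 = 8·1 = 8.
  j = 2: C(8,2)·(1)^2 = 28·1 = 28.
  V_q(n, t) = 1 + 8 + 28 = 37.
Step 2: q^n = 2^8 = 256.
Step 3: Hamming bound ⌊q^n / V_q(n,t)⌋ = ⌊256/37⌋ = 6.
Step 4: Compare |C| = 2 to 6: satisfied.
The claimed |C| lies below the Hamming bound.


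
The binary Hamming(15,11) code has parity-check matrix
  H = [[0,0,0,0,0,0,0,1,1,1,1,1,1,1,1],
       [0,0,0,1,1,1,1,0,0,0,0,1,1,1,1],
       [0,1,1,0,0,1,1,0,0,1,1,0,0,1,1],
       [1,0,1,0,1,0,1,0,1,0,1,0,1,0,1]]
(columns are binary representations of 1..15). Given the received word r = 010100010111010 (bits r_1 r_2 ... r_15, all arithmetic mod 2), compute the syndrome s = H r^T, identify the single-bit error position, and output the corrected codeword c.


s = (1, 1, 0, 1)^T, error position = 13, corrected codeword c = 010100010111110

Compute s = H r^T mod 2 one row at a time:
  s_1 = 1 + 0 + 1 + 1 + 1 + 0 + 1 + 0 = 5 ≡ 1 (mod 2).
  s_2 = 1 + 0 + 0 + 0 + 1 + 0 + 1 + 0 = 3 ≡ 1 (mod 2).
  s_3 = 1 + 0 + 0 + 0 + 1 + 1 + 1 + 0 = 4 ≡ 0 (mod 2).
  s_4 = 0 + 0 + 0 + 0 + 0 + 1 + 0 + 0 = 1 ≡ 1 (mod 2).
s = (1, 1, 0, 1)^T — this equals column 13 of H (binary 1101), so error is at position 13.
Correct: flip bit 13 of r = 010100010111010 to get c = 010100010111110.


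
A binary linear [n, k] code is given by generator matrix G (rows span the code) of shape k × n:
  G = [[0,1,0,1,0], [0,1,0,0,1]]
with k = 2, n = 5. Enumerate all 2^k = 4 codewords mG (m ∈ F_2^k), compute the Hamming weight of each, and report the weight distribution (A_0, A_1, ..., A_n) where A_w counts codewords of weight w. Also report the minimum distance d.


Weight distribution: A_0 = 1, A_2 = 3. Minimum distance d = 2.

Enumerate all 2^2 = 4 messages m ∈ F_2^2.
For each, compute codeword c = mG in F_2^5, then tally its weight.
  m = 00 → c = 00000, weight = 0.
  m = 10 → c = 01010, weight = 2.
  m = 01 → c = 01001, weight = 2.
  m = 11 → c = 00011, weight = 2.
Tally weights:
  weight 0: 1 codewords.
  weight 2: 3 codewords.
Minimum distance d = smallest w > 0 with A_w > 0 = 2.
Sanity: Σ A_w = 4 = 2^2 = 4 ✓.


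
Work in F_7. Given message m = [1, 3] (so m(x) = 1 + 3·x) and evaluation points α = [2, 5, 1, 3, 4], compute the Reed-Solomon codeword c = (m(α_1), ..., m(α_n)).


c = [0, 2, 4, 3, 6]

Message polynomial: m(x) = 1 + 3·x (mod 7).
For each evaluation point α_i, compute m(α_i) mod 7:
  α_1 = 2: Horner steps 3 → 0, so m(2) = 0.
  α_2 = 5: Horner steps 3 → 2, so m(5) = 2.
  α_3 = 1: Horner steps 3 → 4, so m(1) = 4.
  α_4 = 3: Horner steps 3 → 3, so m(3) = 3.
  α_5 = 4: Horner steps 3 → 6, so m(4) = 6.
Codeword c = [0, 2, 4, 3, 6] ∈ F_7^5.


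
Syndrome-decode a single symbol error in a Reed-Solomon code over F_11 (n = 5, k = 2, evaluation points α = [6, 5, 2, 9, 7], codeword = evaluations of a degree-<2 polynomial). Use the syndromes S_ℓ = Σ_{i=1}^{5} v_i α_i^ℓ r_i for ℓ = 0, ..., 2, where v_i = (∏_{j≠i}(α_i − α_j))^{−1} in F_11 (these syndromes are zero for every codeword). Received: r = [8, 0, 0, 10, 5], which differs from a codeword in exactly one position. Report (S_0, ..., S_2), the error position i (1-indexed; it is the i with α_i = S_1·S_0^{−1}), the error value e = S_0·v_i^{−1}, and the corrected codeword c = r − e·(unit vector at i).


S = (1, 2, 4), error at position 3, error magnitude e = 2, c = [8, 0, 9, 10, 5].

Step 1: column multipliers v_i = (∏_{j≠i}(α_i − α_j))^{−1} mod 11.
  i = 1 (α = 6): (6−5)(6−2)(6−9)(6−7) = 1·4·(−3)·(−1) = 12 ≡ 1, so v_1 = 1^{−1} = 1 (mod 11).
  i = 2 (α = 5): (5−6)(5−2)(5−9)(5−7) = (−1)·3·(−4)·(−2) = −24 ≡ 9, so v_2 = 9^{−1} = 5 (mod 11).
  i = 3 (α = 2): (2−6)(2−5)(2−9)(2−7) = (−4)·(−3)·(−7)·(−5) = 420 ≡ 2, so v_3 = 2^{−1} = 6 (mod 11).
  i = 4 (α = 9): (9−6)(9−5)(9−2)(9−7) = 3·4·7·2 = 168 ≡ 3, so v_4 = 3^{−1} = 4 (mod 11).
  i = 5 (α = 7): (7−6)(7−5)(7−2)(7−9) = 1·2·5·(−2) = −20 ≡ 2, so v_5 = 2^{−1} = 6 (mod 11).
  v = [1, 5, 6, 4, 6].
Step 2: syndromes of r = [8, 0, 0, 10, 5] (all sums mod 11).
  S_0 = Σ v_i r_i = 1·8 + 5·0 + 6·0 + 4·10 + 6·5 = 78 ≡ 1.
  S_1 = Σ v_i α_i r_i = 1·6·8 + 5·5·0 + 6·2·0 + 4·9·10 + 6·7·5 = 618 ≡ 2.
  α_i^2 mod 11 = [3, 3, 4, 4, 5].
  S_2 = Σ v_i α_i^2 r_i = 1·3·8 + 5·3·0 + 6·4·0 + 4·4·10 + 6·5·5 = 334 ≡ 4.
  S = (1, 2, 4) ≠ 0, so r is not a codeword (an error is present).
Step 3: locate the error. For a single error e at position i, S_ℓ = v_i·e·α_i^ℓ, so α_err = S_1/S_0.
  S_0^{−1} = 1^{−1} = 1 (mod 11), so α_err = 2·1 = 2 ≡ 2 = α_3. Error position i = 3.
  Consistency check: S_2/S_1 = 4·6 = 24 ≡ 2 = α_err ✓ (single-error assumption holds).
Step 4: error magnitude e = S_0/v_3 = S_0·∏_{j≠3}(α_3 − α_j) = 1·2 = 2 ≡ 2 (mod 11).
Step 5: correct position 3: c_3 = r_3 − e = 0 − 2 ≡ 9 (mod 11). Hence c = [8, 0, 9, 10, 5].
  Check: interpolating c through the α_i gives m(x) = 4 + 8·x (degree < 2) with m(α_i) = c_i for every i, so c is indeed a codeword.


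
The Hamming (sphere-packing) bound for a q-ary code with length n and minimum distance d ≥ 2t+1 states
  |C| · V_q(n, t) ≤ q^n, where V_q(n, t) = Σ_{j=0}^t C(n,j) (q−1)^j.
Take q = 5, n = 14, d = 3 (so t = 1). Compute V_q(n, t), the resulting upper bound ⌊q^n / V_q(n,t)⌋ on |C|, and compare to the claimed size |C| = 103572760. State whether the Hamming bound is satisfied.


V_q(n, t) = 57, q^n = 6103515625, Hamming bound = 107079221, |C| = 103572760 ≤ bound (satisfied).

Step 1: Compute V_q(n, t) = Σ_{j=0}^1 C(n, j) (q−1)^j.
  j = 0: C(14,0)·(4)^0 = 1·1 = 1.
  j = 1: C(14,1)·(4)^1 = 14·4 = 56.
  V_q(n, t) = 1 + 56 = 57.
Step 2: q^n = 5^14 = 6103515625.
Step 3: Hamming bound ⌊q^n / V_q(n,t)⌋ = ⌊6103515625/57⌋ = 107079221.
Step 4: Compare |C| = 103572760 to 107079221: satisfied.
The claimed |C| lies below the Hamming bound.


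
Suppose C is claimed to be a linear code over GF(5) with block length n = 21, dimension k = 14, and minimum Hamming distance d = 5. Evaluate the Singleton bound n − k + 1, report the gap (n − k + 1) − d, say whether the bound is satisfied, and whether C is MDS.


Singleton RHS = n − k + 1 = 8, slack = 3, bound satisfied, not MDS.

Singleton bound: d ≤ n − k + 1.
Here n = 21, k = 14, so n − k + 1 = 8.
Given d = 5, check d ≤ 8: YES.
Slack = (n − k + 1) − d = 3.
The code is NOT MDS (slack = 3 > 0).
Description: the claimed parameters are [21, 14, 5]_5; such a code would be non-MDS.


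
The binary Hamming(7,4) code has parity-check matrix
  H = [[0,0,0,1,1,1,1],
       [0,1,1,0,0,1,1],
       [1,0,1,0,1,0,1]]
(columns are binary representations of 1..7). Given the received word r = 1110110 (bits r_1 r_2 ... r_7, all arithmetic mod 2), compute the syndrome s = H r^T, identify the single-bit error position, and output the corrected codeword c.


s = (0, 1, 1)^T, error position = 3, corrected codeword c = 1100110

Compute s = H r^T mod 2 one row at a time:
  s_1 = 0 + 1 + 1 + 0 = 2 ≡ 0 (mod 2).
  s_2 = 1 + 1 + 1 + 0 = 3 ≡ 1 (mod 2).
  s_3 = 1 + 1 + 1 + 0 = 3 ≡ 1 (mod 2).
s = (0, 1, 1)^T — this equals column 3 of H (binary 011), so error is at position 3.
Correct: flip bit 3 of r = 1110110 to get c = 1100110.


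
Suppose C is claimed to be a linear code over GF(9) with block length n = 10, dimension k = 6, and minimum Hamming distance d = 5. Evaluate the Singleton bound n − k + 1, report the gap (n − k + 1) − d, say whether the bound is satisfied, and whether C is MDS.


Singleton RHS = n − k + 1 = 5, slack = 0, bound satisfied, MDS.

Singleton bound: d ≤ n − k + 1.
Here n = 10, k = 6, so n − k + 1 = 5.
Given d = 5, check d ≤ 5: YES.
Slack = (n − k + 1) − d = 0.
The code is MDS (slack = 0).
Description: the claimed parameters are [10, 6, 5]_9; such a code would be MDS (meets Singleton bound).


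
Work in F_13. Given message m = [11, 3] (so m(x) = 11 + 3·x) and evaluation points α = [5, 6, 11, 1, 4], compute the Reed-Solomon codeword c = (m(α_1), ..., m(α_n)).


c = [0, 3, 5, 1, 10]

Message polynomial: m(x) = 11 + 3·x (mod 13).
For each evaluation point α_i, compute m(α_i) mod 13:
  α_1 = 5: Horner steps 3 → 0, so m(5) = 0.
  α_2 = 6: Horner steps 3 → 3, so m(6) = 3.
  α_3 = 11: Horner steps 3 → 5, so m(11) = 5.
  α_4 = 1: Horner steps 3 → 1, so m(1) = 1.
  α_5 = 4: Horner steps 3 → 10, so m(4) = 10.
Codeword c = [0, 3, 5, 1, 10] ∈ F_13^5.


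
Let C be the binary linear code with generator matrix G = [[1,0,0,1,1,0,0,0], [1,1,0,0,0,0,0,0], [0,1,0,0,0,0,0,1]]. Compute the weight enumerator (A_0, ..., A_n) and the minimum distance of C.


Weight distribution: A_0 = 1, A_2 = 3, A_3 = 3, A_5 = 1. Minimum distance d = 2.

Enumerate all 2^3 = 8 messages m ∈ F_2^3.
For each, compute codeword c = mG in F_2^8, then tally its weight.
  m = 000 → c = 00000000, weight = 0.
  m = 100 → c = 10011000, weight = 3.
  m = 010 → c = 11000000, weight = 2.
  m = 110 → c = 01011000, weight = 3.
  m = 001 → c = 01000001, weight = 2.
  m = 101 → c = 11011001, weight = 5.
  m = 011 → c = 10000001, weight = 2.
  m = 111 → c = 00011001, weight = 3.
Tally weights:
  weight 0: 1 codewords.
  weight 2: 3 codewords.
  weight 3: 3 codewords.
  weight 5: 1 codewords.
Minimum distance d = smallest w > 0 with A_w > 0 = 2.
Sanity: Σ A_w = 8 = 2^3 = 8 ✓.


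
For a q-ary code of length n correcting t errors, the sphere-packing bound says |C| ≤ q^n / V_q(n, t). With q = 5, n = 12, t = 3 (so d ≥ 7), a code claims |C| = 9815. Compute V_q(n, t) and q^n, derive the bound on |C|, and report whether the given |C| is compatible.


V_q(n, t) = 15185, q^n = 244140625, Hamming bound = 16077, |C| = 9815 ≤ bound (satisfied).

Step 1: Compute V_q(n, t) = Σ_{j=0}^3 C(n, j) (q−1)^j.
  j = 0: C(12,0)·(4)^0 = 1·1 = 1.
  j = 1: C(12,1)·(4)^1 = 12·4 = 48.
  j = 2: C(12,2)·(4)^2 = 66·16 = 1056.
  j = 3: C(12,3)·(4)^3 = 220·64 = 14080.
  V_q(n, t) = 1 + 48 + 1056 + 14080 = 15185.
Step 2: q^n = 5^12 = 244140625.
Step 3: Hamming bound ⌊q^n / V_q(n,t)⌋ = ⌊244140625/15185⌋ = 16077.
Step 4: Compare |C| = 9815 to 16077: satisfied.
The claimed |C| lies below the Hamming bound.


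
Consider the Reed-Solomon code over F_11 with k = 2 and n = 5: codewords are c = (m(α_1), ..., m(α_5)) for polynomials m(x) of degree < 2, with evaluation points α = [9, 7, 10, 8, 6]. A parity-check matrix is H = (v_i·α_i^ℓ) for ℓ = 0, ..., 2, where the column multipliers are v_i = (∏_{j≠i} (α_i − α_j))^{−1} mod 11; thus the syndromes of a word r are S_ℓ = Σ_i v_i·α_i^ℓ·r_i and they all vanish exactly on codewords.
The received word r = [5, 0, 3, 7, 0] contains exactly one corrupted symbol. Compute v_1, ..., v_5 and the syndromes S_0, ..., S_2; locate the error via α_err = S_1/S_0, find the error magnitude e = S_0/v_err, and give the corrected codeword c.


S = (7, 5, 2), error at position 2, error magnitude e = 2, c = [5, 9, 3, 7, 0].

Step 1: column multipliers v_i = (∏_{j≠i}(α_i − α_j))^{−1} mod 11.
  i = 1 (α = 9): (9−7)(9−10)(9−8)(9−6) = 2·(−1)·1·3 = −6 ≡ 5, so v_1 = 5^{−1} = 9 (mod 11).
  i = 2 (α = 7): (7−9)(7−10)(7−8)(7−6) = (−2)·(−3)·(−1)·1 = −6 ≡ 5, so v_2 = 5^{−1} = 9 (mod 11).
  i = 3 (α = 10): (10−9)(10−7)(10−8)(10−6) = 1·3·2·4 = 24 ≡ 2, so v_3 = 2^{−1} = 6 (mod 11).
  i = 4 (α = 8): (8−9)(8−7)(8−10)(8−6) = (−1)·1·(−2)·2 = 4 ≡ 4, so v_4 = 4^{−1} = 3 (mod 11).
  i = 5 (α = 6): (6−9)(6−7)(6−10)(6−8) = (−3)·(−1)·(−4)·(−2) = 24 ≡ 2, so v_5 = 2^{−1} = 6 (mod 11).
  v = [9, 9, 6, 3, 6].
Step 2: syndromes of r = [5, 0, 3, 7, 0] (all sums mod 11).
  S_0 = Σ v_i r_i = 9·5 + 9·0 + 6·3 + 3·7 + 6·0 = 84 ≡ 7.
  S_1 = Σ v_i α_i r_i = 9·9·5 + 9·7·0 + 6·10·3 + 3·8·7 + 6·6·0 = 753 ≡ 5.
  α_i^2 mod 11 = [4, 5, 1, 9, 3].
  S_2 = Σ v_i α_i^2 r_i = 9·4·5 + 9·5·0 + 6·1·3 + 3·9·7 + 6·3·0 = 387 ≡ 2.
  S = (7, 5, 2) ≠ 0, so r is not a codeword (an error is present).
Step 3: locate the error. For a single error e at position i, S_ℓ = v_i·e·α_i^ℓ, so α_err = S_1/S_0.
  S_0^{−1} = 7^{−1} = 8 (mod 11), so α_err = 5·8 = 40 ≡ 7 = α_2. Error position i = 2.
  Consistency check: S_2/S_1 = 2·9 = 18 ≡ 7 = α_err ✓ (single-error assumption holds).
Step 4: error magnitude e = S_0/v_2 = S_0·∏_{j≠2}(α_2 − α_j) = 7·5 = 35 ≡ 2 (mod 11).
Step 5: correct position 2: c_2 = r_2 − e = 0 − 2 ≡ 9 (mod 11). Hence c = [5, 9, 3, 7, 0].
  Check: interpolating c through the α_i gives m(x) = 1 + 9·x (degree < 2) with m(α_i) = c_i for every i, so c is indeed a codeword.


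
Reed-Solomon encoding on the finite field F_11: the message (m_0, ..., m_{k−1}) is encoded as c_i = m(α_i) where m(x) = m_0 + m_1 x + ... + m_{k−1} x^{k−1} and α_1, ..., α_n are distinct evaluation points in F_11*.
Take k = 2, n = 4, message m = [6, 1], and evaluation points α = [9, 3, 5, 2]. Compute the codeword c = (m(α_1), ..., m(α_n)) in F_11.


c = [4, 9, 0, 8]

Message polynomial: m(x) = 6 + 1·x (mod 11).
For each evaluation point α_i, compute m(α_i) mod 11:
  α_1 = 9: Horner steps 1 → 4, so m(9) = 4.
  α_2 = 3: Horner steps 1 → 9, so m(3) = 9.
  α_3 = 5: Horner steps 1 → 0, so m(5) = 0.
  α_4 = 2: Horner steps 1 → 8, so m(2) = 8.
Codeword c = [4, 9, 0, 8] ∈ F_11^4.


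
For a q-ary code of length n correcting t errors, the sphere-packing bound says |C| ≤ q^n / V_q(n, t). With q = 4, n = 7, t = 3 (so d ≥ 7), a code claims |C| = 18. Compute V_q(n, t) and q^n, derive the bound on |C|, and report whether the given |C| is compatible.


V_q(n, t) = 1156, q^n = 16384, Hamming bound = 14, |C| = 18 > bound (violated).

Step 1: Compute V_q(n, t) = Σ_{j=0}^3 C(n, j) (q−1)^j.
  j = 0: C(7,0)·(3)^0 = 1·1 = 1.
  j = 1: C(7,1)·(3)^1 = 7·3 = 21.
  j = 2: C(7,2)·(3)^2 = 21·9 = 189.
  j = 3: C(7,3)·(3)^3 = 35·27 = 945.
  V_q(n, t) = 1 + 21 + 189 + 945 = 1156.
Step 2: q^n = 4^7 = 16384.
Step 3: Hamming bound ⌊q^n / V_q(n,t)⌋ = ⌊16384/1156⌋ = 14.
Step 4: Compare |C| = 18 to 14: violated.
The claimed |C| lies above the Hamming bound, so no 4-ary code of length 7 with d ≥ 7 can have 18 codewords.


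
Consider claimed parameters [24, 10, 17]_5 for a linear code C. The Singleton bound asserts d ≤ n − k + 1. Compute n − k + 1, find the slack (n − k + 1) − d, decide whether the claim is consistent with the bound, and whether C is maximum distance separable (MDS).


Singleton RHS = n − k + 1 = 15, slack = -2, bound violated (no such code; not MDS).

Singleton bound: d ≤ n − k + 1.
Here n = 24, k = 10, so n − k + 1 = 15.
Given d = 17, check d ≤ 15: NO.
Slack = (n − k + 1) − d = -2.
The slack is negative: d = 17 exceeds n − k + 1 = 15 by 2, so the Singleton bound is violated and no linear [24, 10, 17]_5 code can exist. In particular it is not MDS (MDS requires d = n − k + 1 exactly).
Description: the claimed parameters are [24, 10, 17]_5; such a code would be impossible (violates the Singleton bound).


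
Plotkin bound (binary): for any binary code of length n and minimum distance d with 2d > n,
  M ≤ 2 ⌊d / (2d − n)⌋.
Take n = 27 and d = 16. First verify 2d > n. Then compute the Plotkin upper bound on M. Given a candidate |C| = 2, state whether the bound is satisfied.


Plotkin bound M ≤ 6; given |C| = 2 ≤ bound (satisfied).

Check applicability: 2d = 32, n = 27.
2d − n = 5 > 0, so Plotkin applies.
Compute d/(2d−n) = 16/5 ≈ 3.2000.
⌊d/(2d−n)⌋ = 3.
Plotkin bound: M ≤ 2·3 = 6.
Given |C| = 2, check: satisfied.
This |C| is below the Plotkin bound.


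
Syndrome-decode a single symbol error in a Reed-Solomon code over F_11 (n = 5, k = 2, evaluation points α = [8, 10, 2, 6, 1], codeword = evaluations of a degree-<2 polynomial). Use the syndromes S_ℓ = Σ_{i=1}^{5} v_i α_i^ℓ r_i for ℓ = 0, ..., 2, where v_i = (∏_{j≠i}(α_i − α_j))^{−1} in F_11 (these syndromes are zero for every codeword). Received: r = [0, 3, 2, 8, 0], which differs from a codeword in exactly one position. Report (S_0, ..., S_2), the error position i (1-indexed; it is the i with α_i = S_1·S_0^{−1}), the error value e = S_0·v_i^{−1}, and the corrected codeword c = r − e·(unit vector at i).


S = (7, 7, 7), error at position 5, error magnitude e = 5, c = [0, 3, 2, 8, 6].

Step 1: column multipliers v_i = (∏_{j≠i}(α_i − α_j))^{−1} mod 11.
  i = 1 (α = 8): (8−10)(8−2)(8−6)(8−1) = (−2)·6·2·7 = −168 ≡ 8, so v_1 = 8^{−1} = 7 (mod 11).
  i = 2 (α = 10): (10−8)(10−2)(10−6)(10−1) = 2·8·4·9 = 576 ≡ 4, so v_2 = 4^{−1} = 3 (mod 11).
  i = 3 (α = 2): (2−8)(2−10)(2−6)(2−1) = (−6)·(−8)·(−4)·1 = −192 ≡ 6, so v_3 = 6^{−1} = 2 (mod 11).
  i = 4 (α = 6): (6−8)(6−10)(6−2)(6−1) = (−2)·(−4)·4·5 = 160 ≡ 6, so v_4 = 6^{−1} = 2 (mod 11).
  i = 5 (α = 1): (1−8)(1−10)(1−2)(1−6) = (−7)·(−9)·(−1)·(−5) = 315 ≡ 7, so v_5 = 7^{−1} = 8 (mod 11).
  v = [7, 3, 2, 2, 8].
Step 2: syndromes of r = [0, 3, 2, 8, 0] (all sums mod 11).
  S_0 = Σ v_i r_i = 7·0 + 3·3 + 2·2 + 2·8 + 8·0 = 29 ≡ 7.
  S_1 = Σ v_i α_i r_i = 7·8·0 + 3·10·3 + 2·2·2 + 2·6·8 + 8·1·0 = 194 ≡ 7.
  α_i^2 mod 11 = [9, 1, 4, 3, 1].
  S_2 = Σ v_i α_i^2 r_i = 7·9·0 + 3·1·3 + 2·4·2 + 2·3·8 + 8·1·0 = 73 ≡ 7.
  S = (7, 7, 7) ≠ 0, so r is not a codeword (an error is present).
Step 3: locate the error. For a single error e at position i, S_ℓ = v_i·e·α_i^ℓ, so α_err = S_1/S_0.
  S_0^{−1} = 7^{−1} = 8 (mod 11), so α_err = 7·8 = 56 ≡ 1 = α_5. Error position i = 5.
  Consistency check: S_2/S_1 = 7·8 = 56 ≡ 1 = α_err ✓ (single-error assumption holds).
Step 4: error magnitude e = S_0/v_5 = S_0·∏_{j≠5}(α_5 − α_j) = 7·7 = 49 ≡ 5 (mod 11).
Step 5: correct position 5: c_5 = r_5 − e = 0 − 5 ≡ 6 (mod 11). Hence c = [0, 3, 2, 8, 6].
  Check: interpolating c through the α_i gives m(x) = 10 + 7·x (degree < 2) with m(α_i) = c_i for every i, so c is indeed a codeword.


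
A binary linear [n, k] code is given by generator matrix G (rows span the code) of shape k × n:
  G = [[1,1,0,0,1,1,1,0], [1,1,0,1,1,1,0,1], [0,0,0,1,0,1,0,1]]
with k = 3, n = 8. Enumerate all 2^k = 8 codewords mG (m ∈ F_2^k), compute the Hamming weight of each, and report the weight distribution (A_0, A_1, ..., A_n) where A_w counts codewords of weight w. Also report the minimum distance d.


Weight distribution: A_0 = 1, A_2 = 1, A_3 = 3, A_5 = 1, A_6 = 2. Minimum distance d = 2.

Enumerate all 2^3 = 8 messages m ∈ F_2^3.
For each, compute codeword c = mG in F_2^8, then tally its weight.
  m = 000 → c = 00000000, weight = 0.
  m = 100 → c = 11001110, weight = 5.
  m = 010 → c = 11011101, weight = 6.
  m = 110 → c = 00010011, weight = 3.
  m = 001 → c = 00010101, weight = 3.
  m = 101 → c = 11011011, weight = 6.
  m = 011 → c = 11001000, weight = 3.
  m = 111 → c = 00000110, weight = 2.
Tally weights:
  weight 0: 1 codewords.
  weight 2: 1 codewords.
  weight 3: 3 codewords.
  weight 5: 1 codewords.
  weight 6: 2 codewords.
Minimum distance d = smallest w > 0 with A_w > 0 = 2.
Sanity: Σ A_w = 8 = 2^3 = 8 ✓.


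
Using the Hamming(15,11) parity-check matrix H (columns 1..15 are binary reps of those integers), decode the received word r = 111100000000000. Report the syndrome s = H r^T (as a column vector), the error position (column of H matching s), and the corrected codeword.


s = (0, 1, 0, 0)^T, error position = 4, corrected codeword c = 111000000000000

Compute s = H r^T mod 2 one row at a time:
  s_1 = 0 + 0 + 0 + 0 + 0 + 0 + 0 + 0 = 0 ≡ 0 (mod 2).
  s_2 = 1 + 0 + 0 + 0 + 0 + 0 + 0 + 0 = 1 ≡ 1 (mod 2).
  s_3 = 1 + 1 + 0 + 0 + 0 + 0 + 0 + 0 = 2 ≡ 0 (mod 2).
  s_4 = 1 + 1 + 0 + 0 + 0 + 0 + 0 + 0 = 2 ≡ 0 (mod 2).
s = (0, 1, 0, 0)^T — this equals column 4 of H (binary 0100), so error is at position 4.
Correct: flip bit 4 of r = 111100000000000 to get c = 111000000000000.


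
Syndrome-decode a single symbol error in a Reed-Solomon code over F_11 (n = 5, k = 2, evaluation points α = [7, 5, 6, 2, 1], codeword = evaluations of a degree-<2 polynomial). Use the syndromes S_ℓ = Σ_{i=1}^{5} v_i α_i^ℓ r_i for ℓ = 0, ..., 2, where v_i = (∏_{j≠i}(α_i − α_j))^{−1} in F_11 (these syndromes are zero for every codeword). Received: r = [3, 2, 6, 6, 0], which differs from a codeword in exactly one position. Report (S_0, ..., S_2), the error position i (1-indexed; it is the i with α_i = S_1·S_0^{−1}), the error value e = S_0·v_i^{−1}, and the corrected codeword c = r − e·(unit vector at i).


S = (10, 5, 8), error at position 3, error magnitude e = 9, c = [3, 2, 8, 6, 0].

Step 1: column multipliers v_i = (∏_{j≠i}(α_i − α_j))^{−1} mod 11.
  i = 1 (α = 7): (7−5)(7−6)(7−2)(7−1) = 2·1·5·6 = 60 ≡ 5, so v_1 = 5^{−1} = 9 (mod 11).
  i = 2 (α = 5): (5−7)(5−6)(5−2)(5−1) = (−2)·(−1)·3·4 = 24 ≡ 2, so v_2 = 2^{−1} = 6 (mod 11).
  i = 3 (α = 6): (6−7)(6−5)(6−2)(6−1) = (−1)·1·4·5 = −20 ≡ 2, so v_3 = 2^{−1} = 6 (mod 11).
  i = 4 (α = 2): (2−7)(2−5)(2−6)(2−1) = (−5)·(−3)·(−4)·1 = −60 ≡ 6, so v_4 = 6^{−1} = 2 (mod 11).
  i = 5 (α = 1): (1−7)(1−5)(1−6)(1−2) = (−6)·(−4)·(−5)·(−1) = 120 ≡ 10, so v_5 = 10^{−1} = 10 (mod 11).
  v = [9, 6, 6, 2, 10].
Step 2: syndromes of r = [3, 2, 6, 6, 0] (all sums mod 11).
  S_0 = Σ v_i r_i = 9·3 + 6·2 + 6·6 + 2·6 + 10·0 = 87 ≡ 10.
  S_1 = Σ v_i α_i r_i = 9·7·3 + 6·5·2 + 6·6·6 + 2·2·6 + 10·1·0 = 489 ≡ 5.
  α_i^2 mod 11 = [5, 3, 3, 4, 1].
  S_2 = Σ v_i α_i^2 r_i = 9·5·3 + 6·3·2 + 6·3·6 + 2·4·6 + 10·1·0 = 327 ≡ 8.
  S = (10, 5, 8) ≠ 0, so r is not a codeword (an error is present).
Step 3: locate the error. For a single error e at position i, S_ℓ = v_i·e·α_i^ℓ, so α_err = S_1/S_0.
  S_0^{−1} = 10^{−1} = 10 (mod 11), so α_err = 5·10 = 50 ≡ 6 = α_3. Error position i = 3.
  Consistency check: S_2/S_1 = 8·9 = 72 ≡ 6 = α_err ✓ (single-error assumption holds).
Step 4: error magnitude e = S_0/v_3 = S_0·∏_{j≠3}(α_3 − α_j) = 10·2 = 20 ≡ 9 (mod 11).
Step 5: correct position 3: c_3 = r_3 − e = 6 − 9 ≡ 8 (mod 11). Hence c = [3, 2, 8, 6, 0].
  Check: interpolating c through the α_i gives m(x) = 5 + 6·x (degree < 2) with m(α_i) = c_i for every i, so c is indeed a codeword.


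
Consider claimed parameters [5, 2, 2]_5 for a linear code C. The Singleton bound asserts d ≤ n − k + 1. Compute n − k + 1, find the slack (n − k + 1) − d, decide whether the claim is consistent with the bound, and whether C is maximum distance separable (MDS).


Singleton RHS = n − k + 1 = 4, slack = 2, bound satisfied, not MDS.

Singleton bound: d ≤ n − k + 1.
Here n = 5, k = 2, so n − k + 1 = 4.
Given d = 2, check d ≤ 4: YES.
Slack = (n − k + 1) − d = 2.
The code is NOT MDS (slack = 2 > 0).
Description: the claimed parameters are [5, 2, 2]_5; such a code would be non-MDS.


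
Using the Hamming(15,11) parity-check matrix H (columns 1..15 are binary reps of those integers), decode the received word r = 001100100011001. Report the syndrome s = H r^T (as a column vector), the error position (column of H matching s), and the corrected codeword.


s = (1, 0, 0, 0)^T, error position = 8, corrected codeword c = 001100110011001

Compute s = H r^T mod 2 one row at a time:
  s_1 = 0 + 0 + 0 + 1 + 1 + 0 + 0 + 1 = 3 ≡ 1 (mod 2).
  s_2 = 1 + 0 + 0 + 1 + 1 + 0 + 0 + 1 = 4 ≡ 0 (mod 2).
  s_3 = 0 + 1 + 0 + 1 + 0 + 1 + 0 + 1 = 4 ≡ 0 (mod 2).
  s_4 = 0 + 1 + 0 + 1 + 0 + 1 + 0 + 1 = 4 ≡ 0 (mod 2).
s = (1, 0, 0, 0)^T — this equals column 8 of H (binary 1000), so error is at position 8.
Correct: flip bit 8 of r = 001100100011001 to get c = 001100110011001.


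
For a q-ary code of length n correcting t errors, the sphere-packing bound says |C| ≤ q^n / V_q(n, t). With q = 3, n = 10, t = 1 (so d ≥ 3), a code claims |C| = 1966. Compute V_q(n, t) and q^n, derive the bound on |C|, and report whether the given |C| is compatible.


V_q(n, t) = 21, q^n = 59049, Hamming bound = 2811, |C| = 1966 ≤ bound (satisfied).

Step 1: Compute V_q(n, t) = Σ_{j=0}^1 C(n, j) (q−1)^j.
  j = 0: C(10,0)·(2)^0 = 1·1 = 1.
  j = 1: C(10,1)·(2)^1 = 10·2 = 20.
  V_q(n, t) = 1 + 20 = 21.
Step 2: q^n = 3^10 = 59049.
Step 3: Hamming bound ⌊q^n / V_q(n,t)⌋ = ⌊59049/21⌋ = 2811.
Step 4: Compare |C| = 1966 to 2811: satisfied.
The claimed |C| lies below the Hamming bound.


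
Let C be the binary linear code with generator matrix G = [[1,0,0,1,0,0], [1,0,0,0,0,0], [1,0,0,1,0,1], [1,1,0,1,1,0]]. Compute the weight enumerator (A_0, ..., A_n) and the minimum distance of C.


Weight distribution: A_0 = 1, A_1 = 3, A_2 = 4, A_3 = 4, A_4 = 3, A_5 = 1. Minimum distance d = 1.

Enumerate all 2^4 = 16 messages m ∈ F_2^4.
For each, compute codeword c = mG in F_2^6, then tally its weight.
  m = 0000 → c = 000000, weight = 0.
  m = 1000 → c = 100100, weight = 2.
  m = 0100 → c = 100000, weight = 1.
  m = 1100 → c = 000100, weight = 1.
  m = 0010 → c = 100101, weight = 3.
  m = 1010 → c = 000001, weight = 1.
  m = 0110 → c = 000101, weight = 2.
  m = 1110 → c = 100001, weight = 2.
  m = 0001 → c = 110110, weight = 4.
  m = 1001 → c = 010010, weight = 2.
  m = 0101 → c = 010110, weight = 3.
  m = 1101 → c = 110010, weight = 3.
  m = 0011 → c = 010011, weight = 3.
  m = 1011 → c = 110111, weight = 5.
  m = 0111 → c = 110011, weight = 4.
  m = 1111 → c = 010111, weight = 4.
Tally weights:
  weight 0: 1 codewords.
  weight 1: 3 codewords.
  weight 2: 4 codewords.
  weight 3: 4 codewords.
  weight 4: 3 codewords.
  weight 5: 1 codewords.
Minimum distance d = smallest w > 0 with A_w > 0 = 1.
Sanity: Σ A_w = 16 = 2^4 = 16 ✓.


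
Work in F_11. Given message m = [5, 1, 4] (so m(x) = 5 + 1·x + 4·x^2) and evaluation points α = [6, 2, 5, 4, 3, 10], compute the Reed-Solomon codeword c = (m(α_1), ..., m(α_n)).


c = [1, 1, 0, 7, 0, 8]

Message polynomial: m(x) = 5 + 1·x + 4·x^2 (mod 11).
For each evaluation point α_i, compute m(α_i) mod 11:
  α_1 = 6: Horner steps 4 → 3 → 1, so m(6) = 1.
  α_2 = 2: Horner steps 4 → 9 → 1, so m(2) = 1.
  α_3 = 5: Horner steps 4 → 10 → 0, so m(5) = 0.
  α_4 = 4: Horner steps 4 → 6 → 7, so m(4) = 7.
  α_5 = 3: Horner steps 4 → 2 → 0, so m(3) = 0.
  α_6 = 10: Horner steps 4 → 8 → 8, so m(10) = 8.
Codeword c = [1, 1, 0, 7, 0, 8] ∈ F_11^6.


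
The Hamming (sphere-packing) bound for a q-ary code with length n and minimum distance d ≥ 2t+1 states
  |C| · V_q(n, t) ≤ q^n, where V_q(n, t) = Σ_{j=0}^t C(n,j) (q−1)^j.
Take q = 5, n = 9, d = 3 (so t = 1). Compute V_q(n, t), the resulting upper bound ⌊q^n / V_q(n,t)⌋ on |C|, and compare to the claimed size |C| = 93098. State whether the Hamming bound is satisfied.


V_q(n, t) = 37, q^n = 1953125, Hamming bound = 52787, |C| = 93098 > bound (violated).

Step 1: Compute V_q(n, t) = Σ_{j=0}^1 C(n, j) (q−1)^j.
  j = 0: C(9,0)·(4)^0 = 1·1 = 1.
  j = 1: C(9,1)·(4)^1 = 9·4 = 36.
  V_q(n, t) = 1 + 36 = 37.
Step 2: q^n = 5^9 = 1953125.
Step 3: Hamming bound ⌊q^n / V_q(n,t)⌋ = ⌊1953125/37⌋ = 52787.
Step 4: Compare |C| = 93098 to 52787: violated.
The claimed |C| lies above the Hamming bound, so no 5-ary code of length 9 with d ≥ 3 can have 93098 codewords.


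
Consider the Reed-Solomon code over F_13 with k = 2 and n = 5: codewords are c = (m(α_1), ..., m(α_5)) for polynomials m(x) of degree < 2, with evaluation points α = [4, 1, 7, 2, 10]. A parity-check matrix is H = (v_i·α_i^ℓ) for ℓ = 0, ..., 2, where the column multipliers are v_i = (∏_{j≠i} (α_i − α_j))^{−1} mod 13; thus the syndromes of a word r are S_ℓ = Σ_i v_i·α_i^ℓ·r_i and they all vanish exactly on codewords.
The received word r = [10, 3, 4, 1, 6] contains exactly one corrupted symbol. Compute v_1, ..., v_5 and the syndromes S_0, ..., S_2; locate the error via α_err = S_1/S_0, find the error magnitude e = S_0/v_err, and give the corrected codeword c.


S = (11, 6, 8), error at position 5, error magnitude e = 8, c = [10, 3, 4, 1, 11].

Step 1: column multipliers v_i = (∏_{j≠i}(α_i − α_j))^{−1} mod 13.
  i = 1 (α = 4): (4−1)(4−7)(4−2)(4−10) = 3·(−3)·2·(−6) = 108 ≡ 4, so v_1 = 4^{−1} = 10 (mod 13).
  i = 2 (α = 1): (1−4)(1−7)(1−2)(1−10) = (−3)·(−6)·(−1)·(−9) = 162 ≡ 6, so v_2 = 6^{−1} = 11 (mod 13).
  i = 3 (α = 7): (7−4)(7−1)(7−2)(7−10) = 3·6·5·(−3) = −270 ≡ 3, so v_3 = 3^{−1} = 9 (mod 13).
  i = 4 (α = 2): (2−4)(2−1)(2−7)(2−10) = (−2)·1·(−5)·(−8) = −80 ≡ 11, so v_4 = 11^{−1} = 6 (mod 13).
  i = 5 (α = 10): (10−4)(10−1)(10−7)(10−2) = 6·9·3·8 = 1296 ≡ 9, so v_5 = 9^{−1} = 3 (mod 13).
  v = [10, 11, 9, 6, 3].
Step 2: syndromes of r = [10, 3, 4, 1, 6] (all sums mod 13).
  S_0 = Σ v_i r_i = 10·10 + 11·3 + 9·4 + 6·1 + 3·6 = 193 ≡ 11.
  S_1 = Σ v_i α_i r_i = 10·4·10 + 11·1·3 + 9·7·4 + 6·2·1 + 3·10·6 = 877 ≡ 6.
  α_i^2 mod 13 = [3, 1, 10, 4, 9].
  S_2 = Σ v_i α_i^2 r_i = 10·3·10 + 11·1·3 + 9·10·4 + 6·4·1 + 3·9·6 = 879 ≡ 8.
  S = (11, 6, 8) ≠ 0, so r is not a codeword (an error is present).
Step 3: locate the error. For a single error e at position i, S_ℓ = v_i·e·α_i^ℓ, so α_err = S_1/S_0.
  S_0^{−1} = 11^{−1} = 6 (mod 13), so α_err = 6·6 = 36 ≡ 10 = α_5. Error position i = 5.
  Consistency check: S_2/S_1 = 8·11 = 88 ≡ 10 = α_err ✓ (single-error assumption holds).
Step 4: error magnitude e = S_0/v_5 = S_0·∏_{j≠5}(α_5 − α_j) = 11·9 = 99 ≡ 8 (mod 13).
Step 5: correct position 5: c_5 = r_5 − e = 6 − 8 ≡ 11 (mod 13). Hence c = [10, 3, 4, 1, 11].
  Check: interpolating c through the α_i gives m(x) = 5 + 11·x (degree < 2) with m(α_i) = c_i for every i, so c is indeed a codeword.


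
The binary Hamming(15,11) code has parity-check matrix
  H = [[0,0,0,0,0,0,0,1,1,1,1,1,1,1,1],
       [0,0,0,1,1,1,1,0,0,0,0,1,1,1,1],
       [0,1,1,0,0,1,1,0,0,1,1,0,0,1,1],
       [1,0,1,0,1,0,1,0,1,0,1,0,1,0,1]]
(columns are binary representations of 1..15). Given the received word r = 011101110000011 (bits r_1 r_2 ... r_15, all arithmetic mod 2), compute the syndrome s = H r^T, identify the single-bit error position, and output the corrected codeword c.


s = (1, 1, 0, 1)^T, error position = 13, corrected codeword c = 011101110000111

Compute s = H r^T mod 2 one row at a time:
  s_1 = 1 + 0 + 0 + 0 + 0 + 0 + 1 + 1 = 3 ≡ 1 (mod 2).
  s_2 = 1 + 0 + 1 + 1 + 0 + 0 + 1 + 1 = 5 ≡ 1 (mod 2).
  s_3 = 1 + 1 + 1 + 1 + 0 + 0 + 1 + 1 = 6 ≡ 0 (mod 2).
  s_4 = 0 + 1 + 0 + 1 + 0 + 0 + 0 + 1 = 3 ≡ 1 (mod 2).
s = (1, 1, 0, 1)^T — this equals column 13 of H (binary 1101), so error is at position 13.
Correct: flip bit 13 of r = 011101110000011 to get c = 011101110000111.


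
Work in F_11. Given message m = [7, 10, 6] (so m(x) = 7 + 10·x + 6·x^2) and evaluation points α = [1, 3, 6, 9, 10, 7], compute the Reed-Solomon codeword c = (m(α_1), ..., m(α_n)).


c = [1, 3, 8, 0, 3, 8]

Message polynomial: m(x) = 7 + 10·x + 6·x^2 (mod 11).
For each evaluation point α_i, compute m(α_i) mod 11:
  α_1 = 1: Horner steps 6 → 5 → 1, so m(1) = 1.
  α_2 = 3: Horner steps 6 → 6 → 3, so m(3) = 3.
  α_3 = 6: Horner steps 6 → 2 → 8, so m(6) = 8.
  α_4 = 9: Horner steps 6 → 9 → 0, so m(9) = 0.
  α_5 = 10: Horner steps 6 → 4 → 3, so m(10) = 3.
  α_6 = 7: Horner steps 6 → 8 → 8, so m(7) = 8.
Codeword c = [1, 3, 8, 0, 3, 8] ∈ F_11^6.


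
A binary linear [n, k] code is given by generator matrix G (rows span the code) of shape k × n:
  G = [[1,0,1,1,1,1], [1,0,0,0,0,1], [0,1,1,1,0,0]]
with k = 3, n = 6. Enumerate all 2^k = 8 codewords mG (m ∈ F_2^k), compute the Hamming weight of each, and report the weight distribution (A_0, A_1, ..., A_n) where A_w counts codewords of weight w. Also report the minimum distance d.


Weight distribution: A_0 = 1, A_2 = 2, A_3 = 2, A_4 = 1, A_5 = 2. Minimum distance d = 2.

Enumerate all 2^3 = 8 messages m ∈ F_2^3.
For each, compute codeword c = mG in F_2^6, then tally its weight.
  m = 000 → c = 000000, weight = 0.
  m = 100 → c = 101111, weight = 5.
  m = 010 → c = 100001, weight = 2.
  m = 110 → c = 001110, weight = 3.
  m = 001 → c = 011100, weight = 3.
  m = 101 → c = 110011, weight = 4.
  m = 011 → c = 111101, weight = 5.
  m = 111 → c = 010010, weight = 2.
Tally weights:
  weight 0: 1 codewords.
  weight 2: 2 codewords.
  weight 3: 2 codewords.
  weight 4: 1 codewords.
  weight 5: 2 codewords.
Minimum distance d = smallest w > 0 with A_w > 0 = 2.
Sanity: Σ A_w = 8 = 2^3 = 8 ✓.
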